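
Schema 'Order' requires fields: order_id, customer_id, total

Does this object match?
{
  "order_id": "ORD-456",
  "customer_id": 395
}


Checking required fields...
Missing: total
Invalid - missing required field 'total'


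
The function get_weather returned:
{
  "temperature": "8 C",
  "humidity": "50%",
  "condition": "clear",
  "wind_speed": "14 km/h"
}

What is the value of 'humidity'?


50%


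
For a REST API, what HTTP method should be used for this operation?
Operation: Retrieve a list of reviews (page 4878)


GET = read, POST = create, PUT = update/replace, DELETE = remove
This operation is a read.
GET


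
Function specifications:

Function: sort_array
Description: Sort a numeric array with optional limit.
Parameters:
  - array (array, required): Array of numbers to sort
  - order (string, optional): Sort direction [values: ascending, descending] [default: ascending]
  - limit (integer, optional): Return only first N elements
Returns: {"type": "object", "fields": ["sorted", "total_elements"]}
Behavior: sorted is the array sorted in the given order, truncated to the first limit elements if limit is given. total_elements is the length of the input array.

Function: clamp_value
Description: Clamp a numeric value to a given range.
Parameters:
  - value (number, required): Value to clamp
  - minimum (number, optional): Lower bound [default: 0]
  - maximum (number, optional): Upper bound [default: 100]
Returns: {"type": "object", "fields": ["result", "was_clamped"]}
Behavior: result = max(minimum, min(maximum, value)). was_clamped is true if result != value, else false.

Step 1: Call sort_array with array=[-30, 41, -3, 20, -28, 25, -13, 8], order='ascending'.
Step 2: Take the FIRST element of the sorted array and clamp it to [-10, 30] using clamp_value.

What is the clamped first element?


Step 1: sort_array(order=ascending)
  sorted: [-30, -28, -13, -3, 8, 20, 25, 41]
  -> first element = -30
Step 2: clamp_value(value=-30, minimum=-10, maximum=30)
  result = max(-10, min(30, -30)) = max(-10, -30) = -10
  was_clamped = (-10 != -30) = true
  -> result = -10
-10


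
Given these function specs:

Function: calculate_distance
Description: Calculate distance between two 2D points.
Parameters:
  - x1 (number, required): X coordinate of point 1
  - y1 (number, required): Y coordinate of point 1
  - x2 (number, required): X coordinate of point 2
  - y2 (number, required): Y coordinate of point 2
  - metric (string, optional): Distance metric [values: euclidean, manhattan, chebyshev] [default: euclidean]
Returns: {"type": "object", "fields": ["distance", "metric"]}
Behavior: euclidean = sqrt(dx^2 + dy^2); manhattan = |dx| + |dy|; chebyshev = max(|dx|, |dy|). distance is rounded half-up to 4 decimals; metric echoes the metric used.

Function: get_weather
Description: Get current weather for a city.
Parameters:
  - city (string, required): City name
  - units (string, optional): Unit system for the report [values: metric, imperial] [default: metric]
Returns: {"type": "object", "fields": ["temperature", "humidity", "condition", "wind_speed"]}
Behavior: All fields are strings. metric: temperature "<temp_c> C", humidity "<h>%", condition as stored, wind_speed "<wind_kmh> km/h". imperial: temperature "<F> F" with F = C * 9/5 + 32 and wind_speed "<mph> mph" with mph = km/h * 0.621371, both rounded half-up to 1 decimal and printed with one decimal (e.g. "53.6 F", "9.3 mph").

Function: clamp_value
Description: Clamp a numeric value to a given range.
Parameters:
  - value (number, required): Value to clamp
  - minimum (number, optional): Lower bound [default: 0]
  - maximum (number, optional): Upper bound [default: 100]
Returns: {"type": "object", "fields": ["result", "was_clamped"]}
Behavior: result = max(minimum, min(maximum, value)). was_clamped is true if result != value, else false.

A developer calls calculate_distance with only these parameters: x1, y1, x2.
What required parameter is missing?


Required parameters: x1, y1, x2, y2
Provided: x1, y1, x2
Missing: y2
y2


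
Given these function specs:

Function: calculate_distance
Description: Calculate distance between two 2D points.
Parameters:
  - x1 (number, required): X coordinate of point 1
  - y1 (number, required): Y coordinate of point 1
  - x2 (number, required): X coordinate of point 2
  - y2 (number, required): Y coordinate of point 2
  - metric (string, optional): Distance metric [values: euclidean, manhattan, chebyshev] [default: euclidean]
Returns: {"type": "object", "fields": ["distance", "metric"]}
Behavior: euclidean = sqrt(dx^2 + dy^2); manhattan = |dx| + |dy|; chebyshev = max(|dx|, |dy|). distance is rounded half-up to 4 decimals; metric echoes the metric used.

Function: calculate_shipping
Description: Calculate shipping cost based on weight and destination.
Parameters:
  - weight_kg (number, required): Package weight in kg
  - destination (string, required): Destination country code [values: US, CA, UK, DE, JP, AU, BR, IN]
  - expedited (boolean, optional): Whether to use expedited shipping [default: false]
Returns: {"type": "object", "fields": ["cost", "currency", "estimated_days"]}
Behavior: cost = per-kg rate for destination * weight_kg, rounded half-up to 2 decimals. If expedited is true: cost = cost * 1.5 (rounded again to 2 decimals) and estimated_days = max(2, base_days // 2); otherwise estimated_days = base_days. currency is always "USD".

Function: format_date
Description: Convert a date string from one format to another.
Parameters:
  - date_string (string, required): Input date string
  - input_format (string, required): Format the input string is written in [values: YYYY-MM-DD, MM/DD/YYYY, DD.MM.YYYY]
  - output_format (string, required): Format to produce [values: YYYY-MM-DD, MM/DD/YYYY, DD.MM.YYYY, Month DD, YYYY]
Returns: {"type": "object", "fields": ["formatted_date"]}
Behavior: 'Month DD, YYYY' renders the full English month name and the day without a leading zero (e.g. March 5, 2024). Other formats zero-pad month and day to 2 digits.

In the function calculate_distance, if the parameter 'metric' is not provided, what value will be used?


The calculate_distance spec declares:
  - metric (string, optional): Distance metric [values: euclidean, manhattan, chebyshev] [default: euclidean]
Default:
euclidean


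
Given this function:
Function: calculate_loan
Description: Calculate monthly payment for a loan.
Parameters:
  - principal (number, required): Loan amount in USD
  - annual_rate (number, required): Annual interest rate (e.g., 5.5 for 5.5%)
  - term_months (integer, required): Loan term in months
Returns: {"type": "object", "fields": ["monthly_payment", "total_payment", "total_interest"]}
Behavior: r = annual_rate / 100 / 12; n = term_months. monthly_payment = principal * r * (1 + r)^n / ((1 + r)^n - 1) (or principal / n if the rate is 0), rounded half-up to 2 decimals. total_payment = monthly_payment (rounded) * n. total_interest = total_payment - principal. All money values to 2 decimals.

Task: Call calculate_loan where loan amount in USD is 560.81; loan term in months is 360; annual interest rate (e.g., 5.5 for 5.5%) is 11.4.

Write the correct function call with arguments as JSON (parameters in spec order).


Mapping each described value to its parameter name:
  'Loan amount in USD' -> principal = 560.81
  'Loan term in months' -> term_months = 360
  'Annual interest rate (e.g., 5.5 for 5.5%)' -> annual_rate = 11.4
calculate_loan({"principal": 560.81, "annual_rate": 11.4, "term_months": 360})


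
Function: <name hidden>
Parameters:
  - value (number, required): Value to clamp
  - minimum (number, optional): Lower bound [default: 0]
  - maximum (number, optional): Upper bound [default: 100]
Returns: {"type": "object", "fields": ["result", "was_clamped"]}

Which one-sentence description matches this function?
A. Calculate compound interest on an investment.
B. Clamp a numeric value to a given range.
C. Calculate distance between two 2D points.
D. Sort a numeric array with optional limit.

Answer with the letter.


Parameters value, minimum, maximum and return ["result", "was_clamped"] fit: Clamp a numeric value to a given range.
B


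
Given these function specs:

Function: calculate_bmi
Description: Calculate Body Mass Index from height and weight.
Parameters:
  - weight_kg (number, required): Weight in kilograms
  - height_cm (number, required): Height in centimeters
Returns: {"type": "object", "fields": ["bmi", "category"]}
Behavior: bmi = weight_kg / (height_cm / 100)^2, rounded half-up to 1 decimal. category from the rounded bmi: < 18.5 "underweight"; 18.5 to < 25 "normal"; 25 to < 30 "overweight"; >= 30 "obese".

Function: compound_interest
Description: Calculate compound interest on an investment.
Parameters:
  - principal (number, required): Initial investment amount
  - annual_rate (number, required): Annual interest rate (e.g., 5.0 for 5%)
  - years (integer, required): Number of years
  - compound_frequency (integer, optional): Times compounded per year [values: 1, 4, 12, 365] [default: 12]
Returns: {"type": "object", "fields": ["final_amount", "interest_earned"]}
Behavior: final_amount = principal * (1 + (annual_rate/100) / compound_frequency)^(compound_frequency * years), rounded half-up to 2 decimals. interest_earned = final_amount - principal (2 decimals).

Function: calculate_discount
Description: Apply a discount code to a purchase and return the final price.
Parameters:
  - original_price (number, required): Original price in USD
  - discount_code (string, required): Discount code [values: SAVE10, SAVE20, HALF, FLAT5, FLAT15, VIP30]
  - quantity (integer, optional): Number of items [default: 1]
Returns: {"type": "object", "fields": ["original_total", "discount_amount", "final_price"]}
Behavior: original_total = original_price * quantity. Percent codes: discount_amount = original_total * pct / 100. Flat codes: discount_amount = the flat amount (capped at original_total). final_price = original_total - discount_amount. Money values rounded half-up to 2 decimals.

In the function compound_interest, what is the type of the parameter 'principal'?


The compound_interest spec declares:
  - principal (number, required): Initial investment amount
Type:
number


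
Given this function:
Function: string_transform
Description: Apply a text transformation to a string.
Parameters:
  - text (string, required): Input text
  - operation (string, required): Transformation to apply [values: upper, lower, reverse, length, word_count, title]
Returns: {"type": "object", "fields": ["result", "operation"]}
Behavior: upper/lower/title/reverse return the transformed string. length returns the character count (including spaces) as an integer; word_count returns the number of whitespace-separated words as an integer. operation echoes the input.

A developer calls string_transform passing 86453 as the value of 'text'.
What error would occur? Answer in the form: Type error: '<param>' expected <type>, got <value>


Spec: 'text' is declared as string; 86453 is an integer.
Type error: 'text' expected string, got 86453


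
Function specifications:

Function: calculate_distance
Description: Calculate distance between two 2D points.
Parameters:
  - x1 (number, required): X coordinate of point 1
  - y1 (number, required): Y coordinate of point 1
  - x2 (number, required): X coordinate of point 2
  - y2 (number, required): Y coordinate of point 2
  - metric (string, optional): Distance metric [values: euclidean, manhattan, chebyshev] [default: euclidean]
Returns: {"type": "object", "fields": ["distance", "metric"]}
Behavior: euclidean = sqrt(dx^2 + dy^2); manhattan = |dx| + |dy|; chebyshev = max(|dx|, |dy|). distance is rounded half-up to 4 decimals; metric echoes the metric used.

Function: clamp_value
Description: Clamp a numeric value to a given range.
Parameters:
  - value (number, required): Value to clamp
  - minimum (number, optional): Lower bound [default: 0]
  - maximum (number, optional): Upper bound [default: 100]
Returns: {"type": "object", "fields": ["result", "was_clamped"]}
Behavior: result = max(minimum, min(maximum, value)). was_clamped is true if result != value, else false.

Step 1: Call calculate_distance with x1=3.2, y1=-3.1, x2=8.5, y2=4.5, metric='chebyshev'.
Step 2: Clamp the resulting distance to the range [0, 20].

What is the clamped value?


Step 1: calculate_distance (chebyshev)
  |dx| = |8.5 - 3.2| = 5.3; |dy| = |4.5 - -3.1| = 7.6
  chebyshev: max(5.3, 7.6) = 7.6
  Round to 4 decimals: 7.6
  -> distance = 7.6
Step 2: clamp_value(value=7.6, minimum=0, maximum=20)
  result = max(0, min(20, 7.6)) = max(0, 7.6) = 7.6
  was_clamped = (7.6 != 7.6) = false
  -> result = 7.6
7.6


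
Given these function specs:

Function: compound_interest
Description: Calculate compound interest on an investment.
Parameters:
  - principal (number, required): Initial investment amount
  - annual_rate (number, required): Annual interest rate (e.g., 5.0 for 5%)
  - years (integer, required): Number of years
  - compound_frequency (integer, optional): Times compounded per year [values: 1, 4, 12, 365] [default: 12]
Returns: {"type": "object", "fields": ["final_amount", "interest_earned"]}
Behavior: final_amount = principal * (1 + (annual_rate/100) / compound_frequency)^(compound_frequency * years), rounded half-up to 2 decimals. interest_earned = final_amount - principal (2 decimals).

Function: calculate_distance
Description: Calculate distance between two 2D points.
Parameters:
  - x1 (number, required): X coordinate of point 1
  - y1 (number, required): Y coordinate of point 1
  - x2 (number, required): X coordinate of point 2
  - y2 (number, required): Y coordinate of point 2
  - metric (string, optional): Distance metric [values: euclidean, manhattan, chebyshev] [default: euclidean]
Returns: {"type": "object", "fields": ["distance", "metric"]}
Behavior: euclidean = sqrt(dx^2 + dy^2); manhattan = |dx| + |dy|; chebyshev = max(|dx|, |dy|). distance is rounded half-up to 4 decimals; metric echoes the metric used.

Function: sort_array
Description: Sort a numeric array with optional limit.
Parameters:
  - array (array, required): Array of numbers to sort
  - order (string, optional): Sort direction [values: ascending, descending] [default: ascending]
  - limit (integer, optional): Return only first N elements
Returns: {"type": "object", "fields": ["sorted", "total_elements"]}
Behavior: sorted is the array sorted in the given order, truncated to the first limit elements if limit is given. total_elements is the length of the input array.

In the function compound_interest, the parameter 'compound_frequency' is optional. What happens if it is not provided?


The compound_interest spec declares:
  - compound_frequency (integer, optional): Times compounded per year [values: 1, 4, 12, 365] [default: 12]
It defaults to 12


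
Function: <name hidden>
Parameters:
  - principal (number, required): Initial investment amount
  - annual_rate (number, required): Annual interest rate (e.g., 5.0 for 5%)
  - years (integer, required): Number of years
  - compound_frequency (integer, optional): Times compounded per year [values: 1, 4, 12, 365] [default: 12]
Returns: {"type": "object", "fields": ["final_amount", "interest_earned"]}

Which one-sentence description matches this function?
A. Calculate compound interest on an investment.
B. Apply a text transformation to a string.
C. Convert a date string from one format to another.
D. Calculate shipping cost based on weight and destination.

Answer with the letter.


Parameters principal, annual_rate, years, compound_frequency and return ["final_amount", "interest_earned"] fit: Calculate compound interest on an investment.
A


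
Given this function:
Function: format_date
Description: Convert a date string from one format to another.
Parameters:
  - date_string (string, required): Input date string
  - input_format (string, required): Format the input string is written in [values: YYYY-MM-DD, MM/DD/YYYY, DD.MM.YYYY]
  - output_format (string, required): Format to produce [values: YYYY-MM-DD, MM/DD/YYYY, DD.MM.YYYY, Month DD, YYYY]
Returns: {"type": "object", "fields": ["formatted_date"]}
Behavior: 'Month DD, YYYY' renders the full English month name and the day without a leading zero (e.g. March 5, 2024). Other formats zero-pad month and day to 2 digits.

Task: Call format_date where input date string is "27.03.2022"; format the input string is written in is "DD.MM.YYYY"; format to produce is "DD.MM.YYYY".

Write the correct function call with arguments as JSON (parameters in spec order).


Mapping each described value to its parameter name:
  'Input date string' -> date_string = "27.03.2022"
  'Format the input string is written in' -> input_format = "DD.MM.YYYY"
  'Format to produce' -> output_format = "DD.MM.YYYY"
format_date({"date_string": "27.03.2022", "input_format": "DD.MM.YYYY", "output_format": "DD.MM.YYYY"})


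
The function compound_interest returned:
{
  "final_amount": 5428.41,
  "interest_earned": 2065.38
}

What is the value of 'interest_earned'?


2065.38


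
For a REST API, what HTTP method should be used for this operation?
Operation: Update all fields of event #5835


GET = read, POST = create, PUT = update/replace, DELETE = remove
This operation is an update/replace.
PUT


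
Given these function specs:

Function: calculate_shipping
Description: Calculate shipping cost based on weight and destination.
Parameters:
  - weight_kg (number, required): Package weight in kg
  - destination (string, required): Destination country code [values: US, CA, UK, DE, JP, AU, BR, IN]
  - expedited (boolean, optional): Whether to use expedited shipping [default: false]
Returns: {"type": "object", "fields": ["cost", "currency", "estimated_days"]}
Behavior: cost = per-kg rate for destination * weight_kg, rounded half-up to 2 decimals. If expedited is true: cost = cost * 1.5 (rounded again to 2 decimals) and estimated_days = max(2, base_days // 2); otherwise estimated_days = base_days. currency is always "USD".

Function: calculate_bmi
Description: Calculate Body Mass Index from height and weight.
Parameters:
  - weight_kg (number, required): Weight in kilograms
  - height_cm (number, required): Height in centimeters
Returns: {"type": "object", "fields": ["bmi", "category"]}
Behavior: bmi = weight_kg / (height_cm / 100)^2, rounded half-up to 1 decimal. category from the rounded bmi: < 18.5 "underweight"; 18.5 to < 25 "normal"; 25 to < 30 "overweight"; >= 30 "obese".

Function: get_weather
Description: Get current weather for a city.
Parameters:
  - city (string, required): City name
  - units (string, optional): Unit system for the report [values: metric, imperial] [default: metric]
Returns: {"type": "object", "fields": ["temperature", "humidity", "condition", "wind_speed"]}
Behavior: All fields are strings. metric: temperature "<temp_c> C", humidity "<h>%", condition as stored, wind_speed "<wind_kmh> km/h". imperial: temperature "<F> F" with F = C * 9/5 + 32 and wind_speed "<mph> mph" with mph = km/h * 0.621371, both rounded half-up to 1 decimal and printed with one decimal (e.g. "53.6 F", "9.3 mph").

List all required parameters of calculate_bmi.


Parameters of calculate_bmi and their required/optional flag:
  weight_kg: required
  height_cm: required
height_cm, weight_kg


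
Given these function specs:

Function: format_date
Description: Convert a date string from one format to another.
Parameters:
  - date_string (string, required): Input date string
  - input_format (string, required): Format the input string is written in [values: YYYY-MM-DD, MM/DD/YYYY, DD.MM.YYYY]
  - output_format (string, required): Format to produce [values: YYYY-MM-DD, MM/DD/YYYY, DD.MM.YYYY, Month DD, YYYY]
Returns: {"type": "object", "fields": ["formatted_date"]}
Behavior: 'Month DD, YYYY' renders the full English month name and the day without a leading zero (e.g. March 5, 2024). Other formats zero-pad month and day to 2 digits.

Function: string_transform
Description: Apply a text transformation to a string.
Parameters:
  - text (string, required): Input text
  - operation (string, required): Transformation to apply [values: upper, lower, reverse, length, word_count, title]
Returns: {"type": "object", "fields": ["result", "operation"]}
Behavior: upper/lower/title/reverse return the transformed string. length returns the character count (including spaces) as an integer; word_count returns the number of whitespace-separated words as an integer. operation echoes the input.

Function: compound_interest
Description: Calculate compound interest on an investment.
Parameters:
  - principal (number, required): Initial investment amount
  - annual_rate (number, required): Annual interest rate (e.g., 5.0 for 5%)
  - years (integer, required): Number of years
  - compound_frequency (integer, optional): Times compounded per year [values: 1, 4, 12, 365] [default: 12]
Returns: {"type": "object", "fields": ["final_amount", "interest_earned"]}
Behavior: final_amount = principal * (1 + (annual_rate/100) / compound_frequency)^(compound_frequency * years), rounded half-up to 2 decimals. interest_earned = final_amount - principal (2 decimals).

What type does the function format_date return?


The format_date spec declares Returns: {"type": "object", "fields": ["formatted_date"]}
Type:
object


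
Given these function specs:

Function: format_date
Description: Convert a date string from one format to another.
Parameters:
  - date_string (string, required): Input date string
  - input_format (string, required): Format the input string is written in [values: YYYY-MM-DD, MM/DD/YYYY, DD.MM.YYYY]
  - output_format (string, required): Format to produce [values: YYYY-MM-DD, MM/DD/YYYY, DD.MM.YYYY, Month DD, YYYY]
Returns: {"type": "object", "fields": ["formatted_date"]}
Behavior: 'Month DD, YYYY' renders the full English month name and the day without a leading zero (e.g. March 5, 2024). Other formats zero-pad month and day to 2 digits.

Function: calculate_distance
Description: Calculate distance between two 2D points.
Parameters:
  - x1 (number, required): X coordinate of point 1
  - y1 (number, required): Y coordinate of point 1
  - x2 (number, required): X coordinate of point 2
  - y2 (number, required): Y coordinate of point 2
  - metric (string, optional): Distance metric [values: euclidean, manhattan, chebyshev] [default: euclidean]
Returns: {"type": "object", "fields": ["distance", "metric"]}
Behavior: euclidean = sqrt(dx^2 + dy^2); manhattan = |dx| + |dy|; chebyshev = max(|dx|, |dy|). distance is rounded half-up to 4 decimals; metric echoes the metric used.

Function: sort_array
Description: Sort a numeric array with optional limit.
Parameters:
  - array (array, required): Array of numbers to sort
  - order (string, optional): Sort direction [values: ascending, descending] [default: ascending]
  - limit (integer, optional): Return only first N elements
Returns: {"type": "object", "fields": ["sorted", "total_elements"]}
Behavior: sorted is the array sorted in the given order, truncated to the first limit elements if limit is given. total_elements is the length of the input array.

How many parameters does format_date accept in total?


Parameters of format_date: date_string (required), input_format (required), output_format (required)
Total:
3


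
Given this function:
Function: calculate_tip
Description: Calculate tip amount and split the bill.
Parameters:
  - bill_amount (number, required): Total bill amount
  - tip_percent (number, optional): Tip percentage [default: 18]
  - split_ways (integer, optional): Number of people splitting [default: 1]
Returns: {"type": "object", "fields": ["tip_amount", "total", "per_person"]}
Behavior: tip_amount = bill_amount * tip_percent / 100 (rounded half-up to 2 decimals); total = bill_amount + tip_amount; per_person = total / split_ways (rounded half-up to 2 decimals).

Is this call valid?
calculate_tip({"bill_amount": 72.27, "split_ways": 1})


Checking all required parameters present and types match... All valid.
Valid


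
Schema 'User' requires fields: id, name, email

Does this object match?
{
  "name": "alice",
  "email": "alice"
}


Checking required fields...
Missing: id
Invalid - missing required field 'id'


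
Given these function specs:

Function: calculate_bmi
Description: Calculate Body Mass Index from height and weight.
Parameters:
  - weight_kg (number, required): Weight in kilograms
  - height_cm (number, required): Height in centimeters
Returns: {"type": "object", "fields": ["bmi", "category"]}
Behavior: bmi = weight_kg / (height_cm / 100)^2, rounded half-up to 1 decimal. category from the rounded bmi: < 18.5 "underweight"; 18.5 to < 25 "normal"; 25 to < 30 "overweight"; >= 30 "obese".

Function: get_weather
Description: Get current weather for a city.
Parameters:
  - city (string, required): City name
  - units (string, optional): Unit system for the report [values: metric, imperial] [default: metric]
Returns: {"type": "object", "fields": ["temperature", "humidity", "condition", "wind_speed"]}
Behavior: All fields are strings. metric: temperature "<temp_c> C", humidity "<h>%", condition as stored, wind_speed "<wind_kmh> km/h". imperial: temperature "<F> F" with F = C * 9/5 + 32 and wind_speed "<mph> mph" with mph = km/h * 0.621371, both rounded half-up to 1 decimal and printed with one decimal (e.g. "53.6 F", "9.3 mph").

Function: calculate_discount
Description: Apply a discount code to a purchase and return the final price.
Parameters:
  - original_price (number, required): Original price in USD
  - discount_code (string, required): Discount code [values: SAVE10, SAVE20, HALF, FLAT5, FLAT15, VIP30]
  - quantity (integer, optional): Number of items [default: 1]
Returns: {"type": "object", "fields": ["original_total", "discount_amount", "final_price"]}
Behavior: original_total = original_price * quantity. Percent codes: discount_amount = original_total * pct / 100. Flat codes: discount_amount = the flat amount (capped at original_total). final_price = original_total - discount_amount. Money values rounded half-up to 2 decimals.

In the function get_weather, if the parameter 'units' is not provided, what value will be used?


The get_weather spec declares:
  - units (string, optional): Unit system for the report [values: metric, imperial] [default: metric]
Default:
metric


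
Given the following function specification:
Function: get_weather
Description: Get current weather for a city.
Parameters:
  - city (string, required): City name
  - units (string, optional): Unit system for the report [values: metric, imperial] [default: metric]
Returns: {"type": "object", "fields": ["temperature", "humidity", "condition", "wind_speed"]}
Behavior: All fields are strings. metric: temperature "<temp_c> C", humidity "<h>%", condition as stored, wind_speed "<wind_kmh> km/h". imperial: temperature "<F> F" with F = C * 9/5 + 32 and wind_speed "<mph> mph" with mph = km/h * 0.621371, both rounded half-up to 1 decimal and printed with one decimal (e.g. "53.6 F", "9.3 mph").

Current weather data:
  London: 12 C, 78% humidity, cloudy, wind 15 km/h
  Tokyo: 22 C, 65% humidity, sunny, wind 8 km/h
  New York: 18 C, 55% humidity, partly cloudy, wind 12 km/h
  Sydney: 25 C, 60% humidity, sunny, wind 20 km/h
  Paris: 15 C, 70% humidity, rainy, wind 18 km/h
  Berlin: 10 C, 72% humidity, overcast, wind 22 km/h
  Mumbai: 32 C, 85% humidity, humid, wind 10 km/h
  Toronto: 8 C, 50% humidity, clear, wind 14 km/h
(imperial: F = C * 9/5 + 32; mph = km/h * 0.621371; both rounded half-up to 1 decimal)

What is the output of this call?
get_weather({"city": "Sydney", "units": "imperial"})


Sydney record: 25 C, 60%, sunny, 20 km/h
imperial: temperature = 25 * 9/5 + 32 = 77 -> 77.0 F
imperial: wind_speed = 20 * 0.621371 = 12.42742 -> 12.4 mph
Output:
{"temperature": "77.0 F", "humidity": "60%", "condition": "sunny", "wind_speed": "12.4 mph"}


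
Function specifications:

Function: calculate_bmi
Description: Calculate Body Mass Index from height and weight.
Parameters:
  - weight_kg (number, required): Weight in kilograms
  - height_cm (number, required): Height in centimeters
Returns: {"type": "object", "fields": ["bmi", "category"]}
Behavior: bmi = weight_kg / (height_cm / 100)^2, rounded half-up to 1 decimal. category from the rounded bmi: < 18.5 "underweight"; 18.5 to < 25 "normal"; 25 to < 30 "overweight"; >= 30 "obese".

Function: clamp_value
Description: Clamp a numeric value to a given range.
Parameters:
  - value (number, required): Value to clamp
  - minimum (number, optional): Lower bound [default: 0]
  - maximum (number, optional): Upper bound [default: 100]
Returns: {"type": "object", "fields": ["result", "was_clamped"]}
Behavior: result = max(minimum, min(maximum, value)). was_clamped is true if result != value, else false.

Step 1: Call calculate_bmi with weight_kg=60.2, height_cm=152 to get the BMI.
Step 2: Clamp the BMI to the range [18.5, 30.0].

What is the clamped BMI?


Step 1: calculate_bmi(weight_kg=60.2, height_cm=152)
  height_m = 152 / 100 = 1.52
  bmi = 60.2 / 1.52^2 = 60.2 / 2.3104 = 26.056094 -> 26.1
  25 <= 26.1 < 30 -> overweight
  -> bmi = 26.1
Step 2: clamp_value(value=26.1, minimum=18.5, maximum=30.0)
  result = max(18.5, min(30.0, 26.1)) = max(18.5, 26.1) = 26.1
  was_clamped = (26.1 != 26.1) = false
  -> result = 26.1
26.1


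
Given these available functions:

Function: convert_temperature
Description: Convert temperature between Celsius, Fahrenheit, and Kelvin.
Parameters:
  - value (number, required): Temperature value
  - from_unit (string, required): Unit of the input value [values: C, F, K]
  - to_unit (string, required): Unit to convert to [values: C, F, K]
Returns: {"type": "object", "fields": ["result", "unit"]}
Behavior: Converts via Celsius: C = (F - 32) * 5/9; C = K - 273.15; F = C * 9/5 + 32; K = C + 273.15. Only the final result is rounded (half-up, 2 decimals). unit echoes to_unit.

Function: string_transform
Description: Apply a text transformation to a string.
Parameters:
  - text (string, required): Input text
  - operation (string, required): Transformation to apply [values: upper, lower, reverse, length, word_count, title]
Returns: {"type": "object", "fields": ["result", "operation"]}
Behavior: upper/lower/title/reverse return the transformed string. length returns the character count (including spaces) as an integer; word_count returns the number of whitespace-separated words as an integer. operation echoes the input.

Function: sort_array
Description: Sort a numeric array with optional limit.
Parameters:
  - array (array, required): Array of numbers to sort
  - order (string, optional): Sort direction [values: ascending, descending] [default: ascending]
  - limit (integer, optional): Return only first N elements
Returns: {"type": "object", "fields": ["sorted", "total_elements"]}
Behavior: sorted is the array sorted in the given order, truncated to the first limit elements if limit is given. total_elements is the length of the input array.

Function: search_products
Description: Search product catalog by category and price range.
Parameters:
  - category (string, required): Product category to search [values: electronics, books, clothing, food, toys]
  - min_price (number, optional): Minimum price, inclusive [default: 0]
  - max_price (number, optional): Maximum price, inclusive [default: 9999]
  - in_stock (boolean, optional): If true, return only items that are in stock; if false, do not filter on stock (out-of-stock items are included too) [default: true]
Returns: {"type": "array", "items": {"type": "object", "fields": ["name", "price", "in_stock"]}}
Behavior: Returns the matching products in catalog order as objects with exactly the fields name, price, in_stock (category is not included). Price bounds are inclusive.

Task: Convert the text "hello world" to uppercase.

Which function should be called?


The task needs a function whose description is: Apply a text transformation to a string.
string_transform


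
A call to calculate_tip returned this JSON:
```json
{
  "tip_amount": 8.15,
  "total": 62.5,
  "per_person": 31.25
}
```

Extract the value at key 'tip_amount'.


8.15


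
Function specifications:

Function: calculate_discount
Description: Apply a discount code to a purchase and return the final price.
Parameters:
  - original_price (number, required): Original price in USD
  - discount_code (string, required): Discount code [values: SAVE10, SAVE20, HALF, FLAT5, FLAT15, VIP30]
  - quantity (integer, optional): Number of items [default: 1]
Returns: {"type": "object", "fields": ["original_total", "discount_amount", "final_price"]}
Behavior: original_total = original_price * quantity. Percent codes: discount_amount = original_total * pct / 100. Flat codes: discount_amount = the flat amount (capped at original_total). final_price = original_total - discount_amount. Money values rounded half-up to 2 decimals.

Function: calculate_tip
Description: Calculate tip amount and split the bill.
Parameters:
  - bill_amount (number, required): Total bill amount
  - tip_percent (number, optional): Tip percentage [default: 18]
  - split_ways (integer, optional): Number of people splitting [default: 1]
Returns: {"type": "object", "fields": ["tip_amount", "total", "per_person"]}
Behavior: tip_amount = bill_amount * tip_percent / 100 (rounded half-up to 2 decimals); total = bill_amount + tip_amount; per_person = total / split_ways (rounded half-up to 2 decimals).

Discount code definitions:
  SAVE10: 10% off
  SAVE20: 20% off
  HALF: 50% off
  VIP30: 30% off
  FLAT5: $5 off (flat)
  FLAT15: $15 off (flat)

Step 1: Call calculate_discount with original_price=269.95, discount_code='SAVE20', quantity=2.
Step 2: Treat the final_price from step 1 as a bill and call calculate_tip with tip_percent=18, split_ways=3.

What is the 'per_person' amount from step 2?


Step 1: calculate_discount(original_price=269.95, discount_code=SAVE20, quantity=2)
  original_total = 269.95 * 2 = 539.90
  SAVE20 = 20% off: discount_amount = 539.90 * 20/100 = 107.98 -> 107.98
  final_price = 539.90 - 107.98 = 431.92
  -> final_price = 431.92
Step 2: calculate_tip(bill_amount=431.92, tip_percent=18, split_ways=3)
  tip_amount = 431.92 * 18/100 = 77.7456 -> 77.75
  total = 431.92 + 77.75 = 509.67
  per_person = 509.67 / 3 = 169.89 -> 169.89
  -> per_person = 169.89
$169.89


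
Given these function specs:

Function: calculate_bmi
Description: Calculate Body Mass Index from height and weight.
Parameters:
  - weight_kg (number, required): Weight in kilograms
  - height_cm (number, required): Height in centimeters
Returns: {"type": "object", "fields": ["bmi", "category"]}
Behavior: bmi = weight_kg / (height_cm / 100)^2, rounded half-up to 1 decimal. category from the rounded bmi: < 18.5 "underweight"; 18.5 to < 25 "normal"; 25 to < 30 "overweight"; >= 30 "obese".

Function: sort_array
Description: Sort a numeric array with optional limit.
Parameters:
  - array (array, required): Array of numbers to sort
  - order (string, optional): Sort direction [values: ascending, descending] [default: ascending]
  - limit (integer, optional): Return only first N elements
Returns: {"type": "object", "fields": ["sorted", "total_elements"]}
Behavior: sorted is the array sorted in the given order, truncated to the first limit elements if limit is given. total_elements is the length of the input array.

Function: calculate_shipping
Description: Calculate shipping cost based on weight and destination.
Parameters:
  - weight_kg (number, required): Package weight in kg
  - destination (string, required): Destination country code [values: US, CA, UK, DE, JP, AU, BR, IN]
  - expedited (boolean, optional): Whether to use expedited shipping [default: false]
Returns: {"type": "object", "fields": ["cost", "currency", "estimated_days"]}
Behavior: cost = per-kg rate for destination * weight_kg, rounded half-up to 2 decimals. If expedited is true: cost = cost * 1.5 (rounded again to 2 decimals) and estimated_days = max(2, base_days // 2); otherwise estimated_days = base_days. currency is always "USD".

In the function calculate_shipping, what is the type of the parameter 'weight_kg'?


The calculate_shipping spec declares:
  - weight_kg (number, required): Package weight in kg
Type:
number


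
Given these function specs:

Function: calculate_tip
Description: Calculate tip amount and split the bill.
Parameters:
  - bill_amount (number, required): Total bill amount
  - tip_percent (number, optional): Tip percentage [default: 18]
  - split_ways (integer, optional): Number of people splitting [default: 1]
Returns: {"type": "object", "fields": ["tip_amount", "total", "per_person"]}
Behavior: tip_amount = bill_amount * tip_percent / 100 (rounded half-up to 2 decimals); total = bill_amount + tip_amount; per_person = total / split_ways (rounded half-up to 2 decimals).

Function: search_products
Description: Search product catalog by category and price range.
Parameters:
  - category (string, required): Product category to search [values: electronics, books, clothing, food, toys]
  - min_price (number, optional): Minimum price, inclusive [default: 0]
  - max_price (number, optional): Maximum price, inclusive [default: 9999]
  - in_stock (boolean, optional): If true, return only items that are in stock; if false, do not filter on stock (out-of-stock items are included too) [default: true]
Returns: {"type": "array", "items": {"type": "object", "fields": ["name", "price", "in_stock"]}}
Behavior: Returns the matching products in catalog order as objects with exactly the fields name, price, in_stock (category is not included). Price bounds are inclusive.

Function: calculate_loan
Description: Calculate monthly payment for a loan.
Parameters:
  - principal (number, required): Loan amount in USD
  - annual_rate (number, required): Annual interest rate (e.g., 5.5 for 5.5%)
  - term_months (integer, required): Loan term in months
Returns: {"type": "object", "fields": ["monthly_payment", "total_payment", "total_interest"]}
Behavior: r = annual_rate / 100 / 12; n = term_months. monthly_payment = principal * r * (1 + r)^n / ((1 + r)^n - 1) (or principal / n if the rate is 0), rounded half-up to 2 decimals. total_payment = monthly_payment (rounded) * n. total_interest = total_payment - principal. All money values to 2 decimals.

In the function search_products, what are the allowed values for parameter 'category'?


The search_products spec declares:
  - category (string, required): Product category to search [values: electronics, books, clothing, food, toys]
Allowed values:
electronics, books, clothing, food, toys


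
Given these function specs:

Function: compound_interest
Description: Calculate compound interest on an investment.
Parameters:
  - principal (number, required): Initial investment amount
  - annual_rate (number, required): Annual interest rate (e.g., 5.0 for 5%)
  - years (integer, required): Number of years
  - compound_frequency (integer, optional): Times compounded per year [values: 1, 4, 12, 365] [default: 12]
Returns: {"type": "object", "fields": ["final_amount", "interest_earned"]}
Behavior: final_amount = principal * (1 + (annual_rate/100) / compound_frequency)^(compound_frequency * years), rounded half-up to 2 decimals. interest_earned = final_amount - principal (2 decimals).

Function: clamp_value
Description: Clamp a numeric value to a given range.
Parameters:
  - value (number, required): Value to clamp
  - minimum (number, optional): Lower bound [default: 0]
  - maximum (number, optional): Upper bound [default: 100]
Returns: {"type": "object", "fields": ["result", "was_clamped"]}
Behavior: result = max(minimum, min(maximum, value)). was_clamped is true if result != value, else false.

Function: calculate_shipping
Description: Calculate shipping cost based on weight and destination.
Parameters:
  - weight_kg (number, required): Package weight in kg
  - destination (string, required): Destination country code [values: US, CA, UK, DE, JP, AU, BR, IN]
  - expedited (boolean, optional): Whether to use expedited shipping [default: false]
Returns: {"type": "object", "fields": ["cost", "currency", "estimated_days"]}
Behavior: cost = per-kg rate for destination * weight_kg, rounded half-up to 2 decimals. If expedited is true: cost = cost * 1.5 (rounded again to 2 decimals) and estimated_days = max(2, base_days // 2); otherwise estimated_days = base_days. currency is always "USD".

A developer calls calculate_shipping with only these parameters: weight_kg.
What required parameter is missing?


Required parameters: weight_kg, destination
Provided: weight_kg
Missing: destination
destination
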